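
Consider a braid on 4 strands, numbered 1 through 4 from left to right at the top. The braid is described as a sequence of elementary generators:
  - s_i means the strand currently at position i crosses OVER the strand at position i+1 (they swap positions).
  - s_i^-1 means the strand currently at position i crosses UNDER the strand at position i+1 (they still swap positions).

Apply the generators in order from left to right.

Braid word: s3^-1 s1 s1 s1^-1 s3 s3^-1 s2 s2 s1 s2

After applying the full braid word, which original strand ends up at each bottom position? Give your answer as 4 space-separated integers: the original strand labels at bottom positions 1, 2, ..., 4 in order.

Answer: 1 4 2 3

Derivation:
Gen 1 (s3^-1): strand 3 crosses under strand 4. Perm now: [1 2 4 3]
Gen 2 (s1): strand 1 crosses over strand 2. Perm now: [2 1 4 3]
Gen 3 (s1): strand 2 crosses over strand 1. Perm now: [1 2 4 3]
Gen 4 (s1^-1): strand 1 crosses under strand 2. Perm now: [2 1 4 3]
Gen 5 (s3): strand 4 crosses over strand 3. Perm now: [2 1 3 4]
Gen 6 (s3^-1): strand 3 crosses under strand 4. Perm now: [2 1 4 3]
Gen 7 (s2): strand 1 crosses over strand 4. Perm now: [2 4 1 3]
Gen 8 (s2): strand 4 crosses over strand 1. Perm now: [2 1 4 3]
Gen 9 (s1): strand 2 crosses over strand 1. Perm now: [1 2 4 3]
Gen 10 (s2): strand 2 crosses over strand 4. Perm now: [1 4 2 3]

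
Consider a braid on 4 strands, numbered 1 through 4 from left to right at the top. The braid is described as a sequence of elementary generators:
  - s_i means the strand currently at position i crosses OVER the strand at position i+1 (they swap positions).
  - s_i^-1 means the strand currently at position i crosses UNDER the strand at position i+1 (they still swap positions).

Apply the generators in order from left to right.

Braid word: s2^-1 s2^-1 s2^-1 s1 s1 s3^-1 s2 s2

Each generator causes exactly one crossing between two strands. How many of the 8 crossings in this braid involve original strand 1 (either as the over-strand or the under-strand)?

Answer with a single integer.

Gen 1: crossing 2x3. Involves strand 1? no. Count so far: 0
Gen 2: crossing 3x2. Involves strand 1? no. Count so far: 0
Gen 3: crossing 2x3. Involves strand 1? no. Count so far: 0
Gen 4: crossing 1x3. Involves strand 1? yes. Count so far: 1
Gen 5: crossing 3x1. Involves strand 1? yes. Count so far: 2
Gen 6: crossing 2x4. Involves strand 1? no. Count so far: 2
Gen 7: crossing 3x4. Involves strand 1? no. Count so far: 2
Gen 8: crossing 4x3. Involves strand 1? no. Count so far: 2

Answer: 2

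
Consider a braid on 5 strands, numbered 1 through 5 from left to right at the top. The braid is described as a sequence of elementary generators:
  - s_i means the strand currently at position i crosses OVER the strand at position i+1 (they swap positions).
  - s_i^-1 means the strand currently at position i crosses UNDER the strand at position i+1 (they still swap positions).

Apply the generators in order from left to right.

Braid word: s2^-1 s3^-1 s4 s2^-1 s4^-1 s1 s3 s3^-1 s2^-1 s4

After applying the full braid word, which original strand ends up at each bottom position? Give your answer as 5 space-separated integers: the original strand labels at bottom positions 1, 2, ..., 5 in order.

Answer: 4 3 1 5 2

Derivation:
Gen 1 (s2^-1): strand 2 crosses under strand 3. Perm now: [1 3 2 4 5]
Gen 2 (s3^-1): strand 2 crosses under strand 4. Perm now: [1 3 4 2 5]
Gen 3 (s4): strand 2 crosses over strand 5. Perm now: [1 3 4 5 2]
Gen 4 (s2^-1): strand 3 crosses under strand 4. Perm now: [1 4 3 5 2]
Gen 5 (s4^-1): strand 5 crosses under strand 2. Perm now: [1 4 3 2 5]
Gen 6 (s1): strand 1 crosses over strand 4. Perm now: [4 1 3 2 5]
Gen 7 (s3): strand 3 crosses over strand 2. Perm now: [4 1 2 3 5]
Gen 8 (s3^-1): strand 2 crosses under strand 3. Perm now: [4 1 3 2 5]
Gen 9 (s2^-1): strand 1 crosses under strand 3. Perm now: [4 3 1 2 5]
Gen 10 (s4): strand 2 crosses over strand 5. Perm now: [4 3 1 5 2]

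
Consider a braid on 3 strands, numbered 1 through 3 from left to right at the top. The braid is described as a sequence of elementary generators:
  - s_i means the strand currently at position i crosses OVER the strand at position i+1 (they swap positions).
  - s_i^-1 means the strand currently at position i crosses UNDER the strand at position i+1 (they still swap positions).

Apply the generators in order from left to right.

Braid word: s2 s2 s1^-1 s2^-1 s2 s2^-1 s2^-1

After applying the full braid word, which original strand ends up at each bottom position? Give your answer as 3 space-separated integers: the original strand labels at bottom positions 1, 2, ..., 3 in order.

Answer: 2 1 3

Derivation:
Gen 1 (s2): strand 2 crosses over strand 3. Perm now: [1 3 2]
Gen 2 (s2): strand 3 crosses over strand 2. Perm now: [1 2 3]
Gen 3 (s1^-1): strand 1 crosses under strand 2. Perm now: [2 1 3]
Gen 4 (s2^-1): strand 1 crosses under strand 3. Perm now: [2 3 1]
Gen 5 (s2): strand 3 crosses over strand 1. Perm now: [2 1 3]
Gen 6 (s2^-1): strand 1 crosses under strand 3. Perm now: [2 3 1]
Gen 7 (s2^-1): strand 3 crosses under strand 1. Perm now: [2 1 3]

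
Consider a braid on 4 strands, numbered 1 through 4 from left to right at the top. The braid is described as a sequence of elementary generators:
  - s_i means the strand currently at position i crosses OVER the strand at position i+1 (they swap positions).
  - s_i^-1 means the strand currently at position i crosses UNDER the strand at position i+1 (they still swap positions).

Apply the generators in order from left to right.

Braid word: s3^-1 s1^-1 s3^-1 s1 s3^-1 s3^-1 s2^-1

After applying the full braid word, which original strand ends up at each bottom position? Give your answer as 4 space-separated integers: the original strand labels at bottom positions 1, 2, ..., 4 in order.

Answer: 1 3 2 4

Derivation:
Gen 1 (s3^-1): strand 3 crosses under strand 4. Perm now: [1 2 4 3]
Gen 2 (s1^-1): strand 1 crosses under strand 2. Perm now: [2 1 4 3]
Gen 3 (s3^-1): strand 4 crosses under strand 3. Perm now: [2 1 3 4]
Gen 4 (s1): strand 2 crosses over strand 1. Perm now: [1 2 3 4]
Gen 5 (s3^-1): strand 3 crosses under strand 4. Perm now: [1 2 4 3]
Gen 6 (s3^-1): strand 4 crosses under strand 3. Perm now: [1 2 3 4]
Gen 7 (s2^-1): strand 2 crosses under strand 3. Perm now: [1 3 2 4]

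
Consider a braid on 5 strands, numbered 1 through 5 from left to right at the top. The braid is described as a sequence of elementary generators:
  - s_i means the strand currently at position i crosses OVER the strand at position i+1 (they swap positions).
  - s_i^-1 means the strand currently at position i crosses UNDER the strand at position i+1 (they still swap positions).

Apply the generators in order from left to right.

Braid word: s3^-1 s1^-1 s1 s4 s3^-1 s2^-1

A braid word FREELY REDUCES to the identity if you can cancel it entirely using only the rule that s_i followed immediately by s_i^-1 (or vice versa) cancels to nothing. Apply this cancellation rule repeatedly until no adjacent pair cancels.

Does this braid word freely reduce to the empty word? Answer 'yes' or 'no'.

Answer: no

Derivation:
Gen 1 (s3^-1): push. Stack: [s3^-1]
Gen 2 (s1^-1): push. Stack: [s3^-1 s1^-1]
Gen 3 (s1): cancels prior s1^-1. Stack: [s3^-1]
Gen 4 (s4): push. Stack: [s3^-1 s4]
Gen 5 (s3^-1): push. Stack: [s3^-1 s4 s3^-1]
Gen 6 (s2^-1): push. Stack: [s3^-1 s4 s3^-1 s2^-1]
Reduced word: s3^-1 s4 s3^-1 s2^-1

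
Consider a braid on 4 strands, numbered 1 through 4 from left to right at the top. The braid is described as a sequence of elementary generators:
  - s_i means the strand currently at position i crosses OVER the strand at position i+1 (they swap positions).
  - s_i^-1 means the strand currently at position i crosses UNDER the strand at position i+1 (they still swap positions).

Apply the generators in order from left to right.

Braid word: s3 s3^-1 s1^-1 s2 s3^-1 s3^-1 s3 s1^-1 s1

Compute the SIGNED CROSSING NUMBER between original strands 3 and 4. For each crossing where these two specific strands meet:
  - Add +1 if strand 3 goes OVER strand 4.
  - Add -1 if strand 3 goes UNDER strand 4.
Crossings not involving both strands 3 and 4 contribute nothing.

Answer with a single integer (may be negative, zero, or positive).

Gen 1: 3 over 4. Both 3&4? yes. Contrib: +1. Sum: 1
Gen 2: 4 under 3. Both 3&4? yes. Contrib: +1. Sum: 2
Gen 3: crossing 1x2. Both 3&4? no. Sum: 2
Gen 4: crossing 1x3. Both 3&4? no. Sum: 2
Gen 5: crossing 1x4. Both 3&4? no. Sum: 2
Gen 6: crossing 4x1. Both 3&4? no. Sum: 2
Gen 7: crossing 1x4. Both 3&4? no. Sum: 2
Gen 8: crossing 2x3. Both 3&4? no. Sum: 2
Gen 9: crossing 3x2. Both 3&4? no. Sum: 2

Answer: 2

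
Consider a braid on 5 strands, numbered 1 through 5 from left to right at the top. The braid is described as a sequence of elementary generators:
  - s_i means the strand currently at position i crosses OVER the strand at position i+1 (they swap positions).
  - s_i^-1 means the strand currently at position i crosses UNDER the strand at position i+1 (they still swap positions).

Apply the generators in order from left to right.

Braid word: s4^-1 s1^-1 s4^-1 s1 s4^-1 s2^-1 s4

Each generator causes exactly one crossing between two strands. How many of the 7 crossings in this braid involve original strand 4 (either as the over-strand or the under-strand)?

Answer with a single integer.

Gen 1: crossing 4x5. Involves strand 4? yes. Count so far: 1
Gen 2: crossing 1x2. Involves strand 4? no. Count so far: 1
Gen 3: crossing 5x4. Involves strand 4? yes. Count so far: 2
Gen 4: crossing 2x1. Involves strand 4? no. Count so far: 2
Gen 5: crossing 4x5. Involves strand 4? yes. Count so far: 3
Gen 6: crossing 2x3. Involves strand 4? no. Count so far: 3
Gen 7: crossing 5x4. Involves strand 4? yes. Count so far: 4

Answer: 4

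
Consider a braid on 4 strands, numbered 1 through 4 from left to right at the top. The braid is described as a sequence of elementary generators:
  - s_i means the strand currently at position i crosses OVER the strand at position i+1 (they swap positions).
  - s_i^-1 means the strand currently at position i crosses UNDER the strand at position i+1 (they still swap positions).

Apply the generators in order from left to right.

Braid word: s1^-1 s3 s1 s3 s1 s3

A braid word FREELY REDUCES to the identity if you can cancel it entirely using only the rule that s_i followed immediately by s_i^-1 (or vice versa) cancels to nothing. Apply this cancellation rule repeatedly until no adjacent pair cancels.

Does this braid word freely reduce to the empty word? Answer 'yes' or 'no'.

Answer: no

Derivation:
Gen 1 (s1^-1): push. Stack: [s1^-1]
Gen 2 (s3): push. Stack: [s1^-1 s3]
Gen 3 (s1): push. Stack: [s1^-1 s3 s1]
Gen 4 (s3): push. Stack: [s1^-1 s3 s1 s3]
Gen 5 (s1): push. Stack: [s1^-1 s3 s1 s3 s1]
Gen 6 (s3): push. Stack: [s1^-1 s3 s1 s3 s1 s3]
Reduced word: s1^-1 s3 s1 s3 s1 s3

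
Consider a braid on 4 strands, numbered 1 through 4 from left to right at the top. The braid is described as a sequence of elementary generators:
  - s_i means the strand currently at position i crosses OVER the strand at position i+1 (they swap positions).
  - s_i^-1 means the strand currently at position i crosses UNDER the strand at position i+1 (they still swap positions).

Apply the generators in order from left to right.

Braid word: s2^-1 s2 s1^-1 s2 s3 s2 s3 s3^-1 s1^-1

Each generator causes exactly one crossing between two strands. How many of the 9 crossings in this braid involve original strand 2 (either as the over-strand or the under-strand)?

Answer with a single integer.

Gen 1: crossing 2x3. Involves strand 2? yes. Count so far: 1
Gen 2: crossing 3x2. Involves strand 2? yes. Count so far: 2
Gen 3: crossing 1x2. Involves strand 2? yes. Count so far: 3
Gen 4: crossing 1x3. Involves strand 2? no. Count so far: 3
Gen 5: crossing 1x4. Involves strand 2? no. Count so far: 3
Gen 6: crossing 3x4. Involves strand 2? no. Count so far: 3
Gen 7: crossing 3x1. Involves strand 2? no. Count so far: 3
Gen 8: crossing 1x3. Involves strand 2? no. Count so far: 3
Gen 9: crossing 2x4. Involves strand 2? yes. Count so far: 4

Answer: 4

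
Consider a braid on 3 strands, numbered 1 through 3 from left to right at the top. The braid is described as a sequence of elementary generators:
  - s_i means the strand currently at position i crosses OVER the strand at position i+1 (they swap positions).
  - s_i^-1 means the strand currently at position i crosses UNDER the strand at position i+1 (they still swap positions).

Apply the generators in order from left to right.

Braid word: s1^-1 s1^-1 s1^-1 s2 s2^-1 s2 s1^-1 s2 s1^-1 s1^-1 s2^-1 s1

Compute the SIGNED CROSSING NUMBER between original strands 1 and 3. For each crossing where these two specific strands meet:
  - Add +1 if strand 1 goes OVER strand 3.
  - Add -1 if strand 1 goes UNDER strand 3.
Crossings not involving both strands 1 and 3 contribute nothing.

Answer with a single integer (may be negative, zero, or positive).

Gen 1: crossing 1x2. Both 1&3? no. Sum: 0
Gen 2: crossing 2x1. Both 1&3? no. Sum: 0
Gen 3: crossing 1x2. Both 1&3? no. Sum: 0
Gen 4: 1 over 3. Both 1&3? yes. Contrib: +1. Sum: 1
Gen 5: 3 under 1. Both 1&3? yes. Contrib: +1. Sum: 2
Gen 6: 1 over 3. Both 1&3? yes. Contrib: +1. Sum: 3
Gen 7: crossing 2x3. Both 1&3? no. Sum: 3
Gen 8: crossing 2x1. Both 1&3? no. Sum: 3
Gen 9: 3 under 1. Both 1&3? yes. Contrib: +1. Sum: 4
Gen 10: 1 under 3. Both 1&3? yes. Contrib: -1. Sum: 3
Gen 11: crossing 1x2. Both 1&3? no. Sum: 3
Gen 12: crossing 3x2. Both 1&3? no. Sum: 3

Answer: 3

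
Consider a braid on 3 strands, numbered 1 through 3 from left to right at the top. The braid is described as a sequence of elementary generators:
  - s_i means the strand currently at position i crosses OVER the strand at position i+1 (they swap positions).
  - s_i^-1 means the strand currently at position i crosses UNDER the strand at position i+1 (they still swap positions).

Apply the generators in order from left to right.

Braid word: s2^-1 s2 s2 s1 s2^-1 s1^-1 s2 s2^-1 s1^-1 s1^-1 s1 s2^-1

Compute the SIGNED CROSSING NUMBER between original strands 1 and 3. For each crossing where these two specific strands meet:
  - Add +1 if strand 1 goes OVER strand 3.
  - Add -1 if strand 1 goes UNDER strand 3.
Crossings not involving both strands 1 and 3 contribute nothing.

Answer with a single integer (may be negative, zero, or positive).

Answer: -1

Derivation:
Gen 1: crossing 2x3. Both 1&3? no. Sum: 0
Gen 2: crossing 3x2. Both 1&3? no. Sum: 0
Gen 3: crossing 2x3. Both 1&3? no. Sum: 0
Gen 4: 1 over 3. Both 1&3? yes. Contrib: +1. Sum: 1
Gen 5: crossing 1x2. Both 1&3? no. Sum: 1
Gen 6: crossing 3x2. Both 1&3? no. Sum: 1
Gen 7: 3 over 1. Both 1&3? yes. Contrib: -1. Sum: 0
Gen 8: 1 under 3. Both 1&3? yes. Contrib: -1. Sum: -1
Gen 9: crossing 2x3. Both 1&3? no. Sum: -1
Gen 10: crossing 3x2. Both 1&3? no. Sum: -1
Gen 11: crossing 2x3. Both 1&3? no. Sum: -1
Gen 12: crossing 2x1. Both 1&3? no. Sum: -1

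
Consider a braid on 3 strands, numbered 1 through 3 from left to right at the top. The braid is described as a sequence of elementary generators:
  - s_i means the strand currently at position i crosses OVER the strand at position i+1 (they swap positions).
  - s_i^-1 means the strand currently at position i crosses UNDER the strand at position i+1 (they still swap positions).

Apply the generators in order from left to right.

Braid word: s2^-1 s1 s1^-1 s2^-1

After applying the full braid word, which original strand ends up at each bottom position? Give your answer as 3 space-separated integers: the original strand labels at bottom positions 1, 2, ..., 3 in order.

Answer: 1 2 3

Derivation:
Gen 1 (s2^-1): strand 2 crosses under strand 3. Perm now: [1 3 2]
Gen 2 (s1): strand 1 crosses over strand 3. Perm now: [3 1 2]
Gen 3 (s1^-1): strand 3 crosses under strand 1. Perm now: [1 3 2]
Gen 4 (s2^-1): strand 3 crosses under strand 2. Perm now: [1 2 3]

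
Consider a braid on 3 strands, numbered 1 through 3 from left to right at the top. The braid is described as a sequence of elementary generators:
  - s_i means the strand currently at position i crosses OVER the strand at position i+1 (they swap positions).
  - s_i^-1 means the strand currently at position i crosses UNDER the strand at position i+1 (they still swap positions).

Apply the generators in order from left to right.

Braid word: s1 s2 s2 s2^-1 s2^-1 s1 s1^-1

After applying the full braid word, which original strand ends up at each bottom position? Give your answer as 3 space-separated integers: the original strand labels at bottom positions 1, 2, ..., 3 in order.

Answer: 2 1 3

Derivation:
Gen 1 (s1): strand 1 crosses over strand 2. Perm now: [2 1 3]
Gen 2 (s2): strand 1 crosses over strand 3. Perm now: [2 3 1]
Gen 3 (s2): strand 3 crosses over strand 1. Perm now: [2 1 3]
Gen 4 (s2^-1): strand 1 crosses under strand 3. Perm now: [2 3 1]
Gen 5 (s2^-1): strand 3 crosses under strand 1. Perm now: [2 1 3]
Gen 6 (s1): strand 2 crosses over strand 1. Perm now: [1 2 3]
Gen 7 (s1^-1): strand 1 crosses under strand 2. Perm now: [2 1 3]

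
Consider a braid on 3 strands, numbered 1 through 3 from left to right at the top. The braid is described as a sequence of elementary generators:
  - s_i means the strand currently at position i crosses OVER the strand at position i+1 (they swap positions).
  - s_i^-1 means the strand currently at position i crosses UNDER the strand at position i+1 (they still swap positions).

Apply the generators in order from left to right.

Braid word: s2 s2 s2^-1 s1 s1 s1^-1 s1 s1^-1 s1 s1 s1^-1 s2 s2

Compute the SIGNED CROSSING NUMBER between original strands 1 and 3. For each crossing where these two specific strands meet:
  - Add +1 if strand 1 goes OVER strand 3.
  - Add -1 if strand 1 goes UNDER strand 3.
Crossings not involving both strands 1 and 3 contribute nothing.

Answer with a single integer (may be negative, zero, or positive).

Gen 1: crossing 2x3. Both 1&3? no. Sum: 0
Gen 2: crossing 3x2. Both 1&3? no. Sum: 0
Gen 3: crossing 2x3. Both 1&3? no. Sum: 0
Gen 4: 1 over 3. Both 1&3? yes. Contrib: +1. Sum: 1
Gen 5: 3 over 1. Both 1&3? yes. Contrib: -1. Sum: 0
Gen 6: 1 under 3. Both 1&3? yes. Contrib: -1. Sum: -1
Gen 7: 3 over 1. Both 1&3? yes. Contrib: -1. Sum: -2
Gen 8: 1 under 3. Both 1&3? yes. Contrib: -1. Sum: -3
Gen 9: 3 over 1. Both 1&3? yes. Contrib: -1. Sum: -4
Gen 10: 1 over 3. Both 1&3? yes. Contrib: +1. Sum: -3
Gen 11: 3 under 1. Both 1&3? yes. Contrib: +1. Sum: -2
Gen 12: crossing 3x2. Both 1&3? no. Sum: -2
Gen 13: crossing 2x3. Both 1&3? no. Sum: -2

Answer: -2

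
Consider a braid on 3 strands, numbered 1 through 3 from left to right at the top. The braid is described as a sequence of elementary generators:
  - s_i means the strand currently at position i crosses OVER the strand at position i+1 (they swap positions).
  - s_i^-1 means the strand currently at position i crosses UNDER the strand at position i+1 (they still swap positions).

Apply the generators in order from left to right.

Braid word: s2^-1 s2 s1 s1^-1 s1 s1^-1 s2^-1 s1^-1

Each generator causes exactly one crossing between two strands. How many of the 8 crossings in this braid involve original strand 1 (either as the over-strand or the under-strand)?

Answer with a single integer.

Answer: 5

Derivation:
Gen 1: crossing 2x3. Involves strand 1? no. Count so far: 0
Gen 2: crossing 3x2. Involves strand 1? no. Count so far: 0
Gen 3: crossing 1x2. Involves strand 1? yes. Count so far: 1
Gen 4: crossing 2x1. Involves strand 1? yes. Count so far: 2
Gen 5: crossing 1x2. Involves strand 1? yes. Count so far: 3
Gen 6: crossing 2x1. Involves strand 1? yes. Count so far: 4
Gen 7: crossing 2x3. Involves strand 1? no. Count so far: 4
Gen 8: crossing 1x3. Involves strand 1? yes. Count so far: 5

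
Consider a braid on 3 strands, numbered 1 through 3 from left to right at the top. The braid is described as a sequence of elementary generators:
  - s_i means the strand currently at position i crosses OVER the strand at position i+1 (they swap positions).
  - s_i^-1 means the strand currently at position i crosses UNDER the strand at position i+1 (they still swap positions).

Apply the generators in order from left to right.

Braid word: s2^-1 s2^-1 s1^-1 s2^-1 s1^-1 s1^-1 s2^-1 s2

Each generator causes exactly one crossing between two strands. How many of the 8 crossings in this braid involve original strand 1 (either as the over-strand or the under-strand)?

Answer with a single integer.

Answer: 4

Derivation:
Gen 1: crossing 2x3. Involves strand 1? no. Count so far: 0
Gen 2: crossing 3x2. Involves strand 1? no. Count so far: 0
Gen 3: crossing 1x2. Involves strand 1? yes. Count so far: 1
Gen 4: crossing 1x3. Involves strand 1? yes. Count so far: 2
Gen 5: crossing 2x3. Involves strand 1? no. Count so far: 2
Gen 6: crossing 3x2. Involves strand 1? no. Count so far: 2
Gen 7: crossing 3x1. Involves strand 1? yes. Count so far: 3
Gen 8: crossing 1x3. Involves strand 1? yes. Count so far: 4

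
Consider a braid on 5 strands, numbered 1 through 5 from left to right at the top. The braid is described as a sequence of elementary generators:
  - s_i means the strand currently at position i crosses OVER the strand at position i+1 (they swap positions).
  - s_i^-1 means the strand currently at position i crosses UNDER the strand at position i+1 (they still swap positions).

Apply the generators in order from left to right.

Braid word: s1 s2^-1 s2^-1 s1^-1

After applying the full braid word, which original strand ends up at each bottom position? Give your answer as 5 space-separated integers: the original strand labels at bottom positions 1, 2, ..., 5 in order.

Gen 1 (s1): strand 1 crosses over strand 2. Perm now: [2 1 3 4 5]
Gen 2 (s2^-1): strand 1 crosses under strand 3. Perm now: [2 3 1 4 5]
Gen 3 (s2^-1): strand 3 crosses under strand 1. Perm now: [2 1 3 4 5]
Gen 4 (s1^-1): strand 2 crosses under strand 1. Perm now: [1 2 3 4 5]

Answer: 1 2 3 4 5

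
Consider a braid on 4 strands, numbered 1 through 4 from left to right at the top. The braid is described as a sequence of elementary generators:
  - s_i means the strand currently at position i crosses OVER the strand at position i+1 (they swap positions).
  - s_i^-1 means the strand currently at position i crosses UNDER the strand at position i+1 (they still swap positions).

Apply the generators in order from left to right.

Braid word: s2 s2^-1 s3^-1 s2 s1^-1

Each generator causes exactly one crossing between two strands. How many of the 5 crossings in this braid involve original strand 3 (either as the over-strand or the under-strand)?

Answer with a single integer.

Answer: 3

Derivation:
Gen 1: crossing 2x3. Involves strand 3? yes. Count so far: 1
Gen 2: crossing 3x2. Involves strand 3? yes. Count so far: 2
Gen 3: crossing 3x4. Involves strand 3? yes. Count so far: 3
Gen 4: crossing 2x4. Involves strand 3? no. Count so far: 3
Gen 5: crossing 1x4. Involves strand 3? no. Count so far: 3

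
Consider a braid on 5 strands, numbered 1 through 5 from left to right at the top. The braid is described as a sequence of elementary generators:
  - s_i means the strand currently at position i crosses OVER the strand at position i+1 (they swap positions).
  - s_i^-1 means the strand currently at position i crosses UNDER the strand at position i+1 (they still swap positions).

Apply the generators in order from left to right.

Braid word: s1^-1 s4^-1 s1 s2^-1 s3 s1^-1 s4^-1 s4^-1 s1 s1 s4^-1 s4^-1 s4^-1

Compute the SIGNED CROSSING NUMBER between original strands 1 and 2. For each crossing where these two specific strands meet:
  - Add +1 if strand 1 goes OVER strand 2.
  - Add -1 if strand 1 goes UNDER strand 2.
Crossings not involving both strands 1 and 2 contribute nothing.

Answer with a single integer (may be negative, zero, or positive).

Answer: -2

Derivation:
Gen 1: 1 under 2. Both 1&2? yes. Contrib: -1. Sum: -1
Gen 2: crossing 4x5. Both 1&2? no. Sum: -1
Gen 3: 2 over 1. Both 1&2? yes. Contrib: -1. Sum: -2
Gen 4: crossing 2x3. Both 1&2? no. Sum: -2
Gen 5: crossing 2x5. Both 1&2? no. Sum: -2
Gen 6: crossing 1x3. Both 1&2? no. Sum: -2
Gen 7: crossing 2x4. Both 1&2? no. Sum: -2
Gen 8: crossing 4x2. Both 1&2? no. Sum: -2
Gen 9: crossing 3x1. Both 1&2? no. Sum: -2
Gen 10: crossing 1x3. Both 1&2? no. Sum: -2
Gen 11: crossing 2x4. Both 1&2? no. Sum: -2
Gen 12: crossing 4x2. Both 1&2? no. Sum: -2
Gen 13: crossing 2x4. Both 1&2? no. Sum: -2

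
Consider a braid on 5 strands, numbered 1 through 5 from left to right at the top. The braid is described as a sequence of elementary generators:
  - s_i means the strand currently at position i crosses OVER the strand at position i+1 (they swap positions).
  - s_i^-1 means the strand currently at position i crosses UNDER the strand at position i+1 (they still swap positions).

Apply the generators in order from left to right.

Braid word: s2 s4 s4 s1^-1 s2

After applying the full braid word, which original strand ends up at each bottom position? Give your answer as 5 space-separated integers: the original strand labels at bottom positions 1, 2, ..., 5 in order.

Gen 1 (s2): strand 2 crosses over strand 3. Perm now: [1 3 2 4 5]
Gen 2 (s4): strand 4 crosses over strand 5. Perm now: [1 3 2 5 4]
Gen 3 (s4): strand 5 crosses over strand 4. Perm now: [1 3 2 4 5]
Gen 4 (s1^-1): strand 1 crosses under strand 3. Perm now: [3 1 2 4 5]
Gen 5 (s2): strand 1 crosses over strand 2. Perm now: [3 2 1 4 5]

Answer: 3 2 1 4 5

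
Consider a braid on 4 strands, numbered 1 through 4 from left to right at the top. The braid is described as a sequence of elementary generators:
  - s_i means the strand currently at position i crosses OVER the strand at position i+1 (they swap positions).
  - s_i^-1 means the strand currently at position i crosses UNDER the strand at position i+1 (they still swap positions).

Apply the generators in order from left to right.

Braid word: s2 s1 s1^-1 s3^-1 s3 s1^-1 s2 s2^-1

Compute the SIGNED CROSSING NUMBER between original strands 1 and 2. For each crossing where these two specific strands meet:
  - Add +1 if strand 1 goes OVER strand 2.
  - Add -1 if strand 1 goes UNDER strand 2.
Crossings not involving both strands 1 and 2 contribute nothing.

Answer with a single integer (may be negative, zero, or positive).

Gen 1: crossing 2x3. Both 1&2? no. Sum: 0
Gen 2: crossing 1x3. Both 1&2? no. Sum: 0
Gen 3: crossing 3x1. Both 1&2? no. Sum: 0
Gen 4: crossing 2x4. Both 1&2? no. Sum: 0
Gen 5: crossing 4x2. Both 1&2? no. Sum: 0
Gen 6: crossing 1x3. Both 1&2? no. Sum: 0
Gen 7: 1 over 2. Both 1&2? yes. Contrib: +1. Sum: 1
Gen 8: 2 under 1. Both 1&2? yes. Contrib: +1. Sum: 2

Answer: 2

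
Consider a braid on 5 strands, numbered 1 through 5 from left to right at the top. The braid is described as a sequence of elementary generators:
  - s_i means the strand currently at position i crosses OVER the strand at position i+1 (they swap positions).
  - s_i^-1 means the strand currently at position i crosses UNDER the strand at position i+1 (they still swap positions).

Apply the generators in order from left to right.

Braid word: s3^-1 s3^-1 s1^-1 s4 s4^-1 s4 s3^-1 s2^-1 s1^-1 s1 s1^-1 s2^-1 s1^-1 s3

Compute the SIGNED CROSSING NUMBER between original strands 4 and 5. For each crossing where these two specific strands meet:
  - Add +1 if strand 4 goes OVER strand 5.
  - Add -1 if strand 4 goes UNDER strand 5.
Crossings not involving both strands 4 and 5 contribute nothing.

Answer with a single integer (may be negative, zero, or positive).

Gen 1: crossing 3x4. Both 4&5? no. Sum: 0
Gen 2: crossing 4x3. Both 4&5? no. Sum: 0
Gen 3: crossing 1x2. Both 4&5? no. Sum: 0
Gen 4: 4 over 5. Both 4&5? yes. Contrib: +1. Sum: 1
Gen 5: 5 under 4. Both 4&5? yes. Contrib: +1. Sum: 2
Gen 6: 4 over 5. Both 4&5? yes. Contrib: +1. Sum: 3
Gen 7: crossing 3x5. Both 4&5? no. Sum: 3
Gen 8: crossing 1x5. Both 4&5? no. Sum: 3
Gen 9: crossing 2x5. Both 4&5? no. Sum: 3
Gen 10: crossing 5x2. Both 4&5? no. Sum: 3
Gen 11: crossing 2x5. Both 4&5? no. Sum: 3
Gen 12: crossing 2x1. Both 4&5? no. Sum: 3
Gen 13: crossing 5x1. Both 4&5? no. Sum: 3
Gen 14: crossing 2x3. Both 4&5? no. Sum: 3

Answer: 3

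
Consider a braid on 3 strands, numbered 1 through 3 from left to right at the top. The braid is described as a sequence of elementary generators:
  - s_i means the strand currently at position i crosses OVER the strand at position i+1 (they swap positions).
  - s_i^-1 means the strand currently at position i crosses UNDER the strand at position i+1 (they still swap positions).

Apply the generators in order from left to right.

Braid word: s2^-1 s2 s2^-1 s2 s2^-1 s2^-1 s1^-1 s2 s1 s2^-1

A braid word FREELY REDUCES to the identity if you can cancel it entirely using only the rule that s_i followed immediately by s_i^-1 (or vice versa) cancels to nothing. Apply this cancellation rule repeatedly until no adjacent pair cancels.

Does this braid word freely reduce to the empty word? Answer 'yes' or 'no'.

Gen 1 (s2^-1): push. Stack: [s2^-1]
Gen 2 (s2): cancels prior s2^-1. Stack: []
Gen 3 (s2^-1): push. Stack: [s2^-1]
Gen 4 (s2): cancels prior s2^-1. Stack: []
Gen 5 (s2^-1): push. Stack: [s2^-1]
Gen 6 (s2^-1): push. Stack: [s2^-1 s2^-1]
Gen 7 (s1^-1): push. Stack: [s2^-1 s2^-1 s1^-1]
Gen 8 (s2): push. Stack: [s2^-1 s2^-1 s1^-1 s2]
Gen 9 (s1): push. Stack: [s2^-1 s2^-1 s1^-1 s2 s1]
Gen 10 (s2^-1): push. Stack: [s2^-1 s2^-1 s1^-1 s2 s1 s2^-1]
Reduced word: s2^-1 s2^-1 s1^-1 s2 s1 s2^-1

Answer: no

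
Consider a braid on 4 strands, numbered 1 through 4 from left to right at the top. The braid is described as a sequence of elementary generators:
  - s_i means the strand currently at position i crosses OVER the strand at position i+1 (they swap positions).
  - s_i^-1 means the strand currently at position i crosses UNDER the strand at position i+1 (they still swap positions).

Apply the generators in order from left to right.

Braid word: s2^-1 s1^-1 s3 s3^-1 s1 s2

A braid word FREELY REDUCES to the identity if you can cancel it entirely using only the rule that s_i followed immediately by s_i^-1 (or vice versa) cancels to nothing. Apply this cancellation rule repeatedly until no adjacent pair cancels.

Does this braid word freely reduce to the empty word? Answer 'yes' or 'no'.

Answer: yes

Derivation:
Gen 1 (s2^-1): push. Stack: [s2^-1]
Gen 2 (s1^-1): push. Stack: [s2^-1 s1^-1]
Gen 3 (s3): push. Stack: [s2^-1 s1^-1 s3]
Gen 4 (s3^-1): cancels prior s3. Stack: [s2^-1 s1^-1]
Gen 5 (s1): cancels prior s1^-1. Stack: [s2^-1]
Gen 6 (s2): cancels prior s2^-1. Stack: []
Reduced word: (empty)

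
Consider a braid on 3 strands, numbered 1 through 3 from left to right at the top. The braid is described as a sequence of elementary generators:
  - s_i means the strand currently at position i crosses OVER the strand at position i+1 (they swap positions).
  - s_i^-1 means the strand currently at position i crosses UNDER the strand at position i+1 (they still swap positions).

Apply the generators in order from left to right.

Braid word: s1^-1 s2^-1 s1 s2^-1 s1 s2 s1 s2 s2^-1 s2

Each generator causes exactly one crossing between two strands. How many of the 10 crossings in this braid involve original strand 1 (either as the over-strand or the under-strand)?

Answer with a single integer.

Answer: 8

Derivation:
Gen 1: crossing 1x2. Involves strand 1? yes. Count so far: 1
Gen 2: crossing 1x3. Involves strand 1? yes. Count so far: 2
Gen 3: crossing 2x3. Involves strand 1? no. Count so far: 2
Gen 4: crossing 2x1. Involves strand 1? yes. Count so far: 3
Gen 5: crossing 3x1. Involves strand 1? yes. Count so far: 4
Gen 6: crossing 3x2. Involves strand 1? no. Count so far: 4
Gen 7: crossing 1x2. Involves strand 1? yes. Count so far: 5
Gen 8: crossing 1x3. Involves strand 1? yes. Count so far: 6
Gen 9: crossing 3x1. Involves strand 1? yes. Count so far: 7
Gen 10: crossing 1x3. Involves strand 1? yes. Count so far: 8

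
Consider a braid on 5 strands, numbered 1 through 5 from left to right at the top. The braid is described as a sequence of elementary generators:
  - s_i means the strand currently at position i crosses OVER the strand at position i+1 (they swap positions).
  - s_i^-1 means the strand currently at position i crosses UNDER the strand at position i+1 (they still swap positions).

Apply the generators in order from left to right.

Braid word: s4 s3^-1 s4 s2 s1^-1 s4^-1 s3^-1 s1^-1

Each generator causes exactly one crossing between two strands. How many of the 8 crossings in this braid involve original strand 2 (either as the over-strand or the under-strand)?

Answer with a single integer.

Answer: 2

Derivation:
Gen 1: crossing 4x5. Involves strand 2? no. Count so far: 0
Gen 2: crossing 3x5. Involves strand 2? no. Count so far: 0
Gen 3: crossing 3x4. Involves strand 2? no. Count so far: 0
Gen 4: crossing 2x5. Involves strand 2? yes. Count so far: 1
Gen 5: crossing 1x5. Involves strand 2? no. Count so far: 1
Gen 6: crossing 4x3. Involves strand 2? no. Count so far: 1
Gen 7: crossing 2x3. Involves strand 2? yes. Count so far: 2
Gen 8: crossing 5x1. Involves strand 2? no. Count so far: 2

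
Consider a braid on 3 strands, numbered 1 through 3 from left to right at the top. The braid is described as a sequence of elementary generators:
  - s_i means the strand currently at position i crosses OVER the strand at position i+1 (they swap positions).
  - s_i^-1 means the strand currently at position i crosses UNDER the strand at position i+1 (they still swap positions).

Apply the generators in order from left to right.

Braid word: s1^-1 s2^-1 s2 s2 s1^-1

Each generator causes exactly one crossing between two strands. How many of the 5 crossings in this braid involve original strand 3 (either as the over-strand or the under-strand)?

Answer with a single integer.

Gen 1: crossing 1x2. Involves strand 3? no. Count so far: 0
Gen 2: crossing 1x3. Involves strand 3? yes. Count so far: 1
Gen 3: crossing 3x1. Involves strand 3? yes. Count so far: 2
Gen 4: crossing 1x3. Involves strand 3? yes. Count so far: 3
Gen 5: crossing 2x3. Involves strand 3? yes. Count so far: 4

Answer: 4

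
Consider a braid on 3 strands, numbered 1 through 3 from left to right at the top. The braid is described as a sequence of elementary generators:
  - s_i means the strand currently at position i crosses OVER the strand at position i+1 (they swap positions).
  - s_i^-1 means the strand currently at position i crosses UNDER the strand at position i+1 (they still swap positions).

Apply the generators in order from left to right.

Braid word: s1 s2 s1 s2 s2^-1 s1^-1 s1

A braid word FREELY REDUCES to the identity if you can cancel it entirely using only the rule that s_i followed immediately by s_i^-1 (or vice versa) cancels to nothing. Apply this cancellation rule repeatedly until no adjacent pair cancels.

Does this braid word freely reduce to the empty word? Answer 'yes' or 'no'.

Answer: no

Derivation:
Gen 1 (s1): push. Stack: [s1]
Gen 2 (s2): push. Stack: [s1 s2]
Gen 3 (s1): push. Stack: [s1 s2 s1]
Gen 4 (s2): push. Stack: [s1 s2 s1 s2]
Gen 5 (s2^-1): cancels prior s2. Stack: [s1 s2 s1]
Gen 6 (s1^-1): cancels prior s1. Stack: [s1 s2]
Gen 7 (s1): push. Stack: [s1 s2 s1]
Reduced word: s1 s2 s1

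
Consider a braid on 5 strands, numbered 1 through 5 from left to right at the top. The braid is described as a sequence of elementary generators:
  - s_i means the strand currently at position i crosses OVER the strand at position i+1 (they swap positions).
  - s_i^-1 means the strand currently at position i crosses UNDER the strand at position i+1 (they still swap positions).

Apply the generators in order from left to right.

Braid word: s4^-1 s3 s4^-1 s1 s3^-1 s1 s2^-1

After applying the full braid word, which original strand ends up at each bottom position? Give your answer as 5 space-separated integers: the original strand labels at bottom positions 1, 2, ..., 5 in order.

Answer: 1 4 2 5 3

Derivation:
Gen 1 (s4^-1): strand 4 crosses under strand 5. Perm now: [1 2 3 5 4]
Gen 2 (s3): strand 3 crosses over strand 5. Perm now: [1 2 5 3 4]
Gen 3 (s4^-1): strand 3 crosses under strand 4. Perm now: [1 2 5 4 3]
Gen 4 (s1): strand 1 crosses over strand 2. Perm now: [2 1 5 4 3]
Gen 5 (s3^-1): strand 5 crosses under strand 4. Perm now: [2 1 4 5 3]
Gen 6 (s1): strand 2 crosses over strand 1. Perm now: [1 2 4 5 3]
Gen 7 (s2^-1): strand 2 crosses under strand 4. Perm now: [1 4 2 5 3]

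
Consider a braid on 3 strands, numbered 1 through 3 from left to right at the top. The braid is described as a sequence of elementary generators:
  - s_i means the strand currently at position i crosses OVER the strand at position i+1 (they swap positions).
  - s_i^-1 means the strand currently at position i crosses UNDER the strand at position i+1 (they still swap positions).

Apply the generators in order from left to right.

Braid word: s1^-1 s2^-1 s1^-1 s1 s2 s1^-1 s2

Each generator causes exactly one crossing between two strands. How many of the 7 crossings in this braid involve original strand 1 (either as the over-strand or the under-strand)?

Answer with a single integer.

Answer: 4

Derivation:
Gen 1: crossing 1x2. Involves strand 1? yes. Count so far: 1
Gen 2: crossing 1x3. Involves strand 1? yes. Count so far: 2
Gen 3: crossing 2x3. Involves strand 1? no. Count so far: 2
Gen 4: crossing 3x2. Involves strand 1? no. Count so far: 2
Gen 5: crossing 3x1. Involves strand 1? yes. Count so far: 3
Gen 6: crossing 2x1. Involves strand 1? yes. Count so far: 4
Gen 7: crossing 2x3. Involves strand 1? no. Count so far: 4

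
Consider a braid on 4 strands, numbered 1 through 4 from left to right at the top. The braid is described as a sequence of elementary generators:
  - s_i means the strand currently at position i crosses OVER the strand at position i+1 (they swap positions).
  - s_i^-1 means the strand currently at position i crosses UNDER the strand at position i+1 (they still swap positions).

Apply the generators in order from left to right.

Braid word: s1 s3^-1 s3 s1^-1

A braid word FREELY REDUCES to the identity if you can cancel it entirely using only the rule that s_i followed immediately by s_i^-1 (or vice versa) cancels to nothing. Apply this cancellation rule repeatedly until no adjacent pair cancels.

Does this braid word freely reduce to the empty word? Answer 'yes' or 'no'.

Gen 1 (s1): push. Stack: [s1]
Gen 2 (s3^-1): push. Stack: [s1 s3^-1]
Gen 3 (s3): cancels prior s3^-1. Stack: [s1]
Gen 4 (s1^-1): cancels prior s1. Stack: []
Reduced word: (empty)

Answer: yes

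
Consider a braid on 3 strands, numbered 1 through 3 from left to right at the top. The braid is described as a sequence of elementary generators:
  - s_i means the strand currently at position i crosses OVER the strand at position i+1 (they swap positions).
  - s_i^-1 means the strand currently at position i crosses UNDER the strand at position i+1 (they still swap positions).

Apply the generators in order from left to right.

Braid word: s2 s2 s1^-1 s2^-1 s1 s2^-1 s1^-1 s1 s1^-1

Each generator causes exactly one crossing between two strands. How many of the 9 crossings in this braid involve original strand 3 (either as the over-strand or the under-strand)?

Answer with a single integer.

Gen 1: crossing 2x3. Involves strand 3? yes. Count so far: 1
Gen 2: crossing 3x2. Involves strand 3? yes. Count so far: 2
Gen 3: crossing 1x2. Involves strand 3? no. Count so far: 2
Gen 4: crossing 1x3. Involves strand 3? yes. Count so far: 3
Gen 5: crossing 2x3. Involves strand 3? yes. Count so far: 4
Gen 6: crossing 2x1. Involves strand 3? no. Count so far: 4
Gen 7: crossing 3x1. Involves strand 3? yes. Count so far: 5
Gen 8: crossing 1x3. Involves strand 3? yes. Count so far: 6
Gen 9: crossing 3x1. Involves strand 3? yes. Count so far: 7

Answer: 7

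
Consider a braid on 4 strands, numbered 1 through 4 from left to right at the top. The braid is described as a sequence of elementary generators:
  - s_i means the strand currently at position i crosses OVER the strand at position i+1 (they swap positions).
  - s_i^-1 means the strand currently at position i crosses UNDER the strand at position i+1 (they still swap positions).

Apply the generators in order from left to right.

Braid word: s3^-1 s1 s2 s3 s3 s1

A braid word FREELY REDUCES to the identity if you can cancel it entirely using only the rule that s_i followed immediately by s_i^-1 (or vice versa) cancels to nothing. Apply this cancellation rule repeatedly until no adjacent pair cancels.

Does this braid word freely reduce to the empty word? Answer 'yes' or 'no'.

Gen 1 (s3^-1): push. Stack: [s3^-1]
Gen 2 (s1): push. Stack: [s3^-1 s1]
Gen 3 (s2): push. Stack: [s3^-1 s1 s2]
Gen 4 (s3): push. Stack: [s3^-1 s1 s2 s3]
Gen 5 (s3): push. Stack: [s3^-1 s1 s2 s3 s3]
Gen 6 (s1): push. Stack: [s3^-1 s1 s2 s3 s3 s1]
Reduced word: s3^-1 s1 s2 s3 s3 s1

Answer: no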